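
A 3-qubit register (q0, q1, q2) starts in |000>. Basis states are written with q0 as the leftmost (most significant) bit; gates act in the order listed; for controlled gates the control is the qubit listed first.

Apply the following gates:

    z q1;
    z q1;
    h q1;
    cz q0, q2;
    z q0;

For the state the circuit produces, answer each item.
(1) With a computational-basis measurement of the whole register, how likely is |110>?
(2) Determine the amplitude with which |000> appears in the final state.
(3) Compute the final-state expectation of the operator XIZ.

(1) A full measurement returns |110> with probability 0.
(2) |000> carries amplitude sqrt(2)/2 in the final state.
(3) The observable XIZ averages to 0.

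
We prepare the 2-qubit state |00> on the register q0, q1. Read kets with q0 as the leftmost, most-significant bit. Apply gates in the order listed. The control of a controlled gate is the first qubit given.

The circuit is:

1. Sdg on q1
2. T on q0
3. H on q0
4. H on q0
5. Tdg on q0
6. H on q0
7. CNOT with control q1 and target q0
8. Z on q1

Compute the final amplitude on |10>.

The amplitude on |10> is sqrt(2)/2. Key observation: steps 2-5 multiply out to the identity, so the circuit reduces to the remaining gates.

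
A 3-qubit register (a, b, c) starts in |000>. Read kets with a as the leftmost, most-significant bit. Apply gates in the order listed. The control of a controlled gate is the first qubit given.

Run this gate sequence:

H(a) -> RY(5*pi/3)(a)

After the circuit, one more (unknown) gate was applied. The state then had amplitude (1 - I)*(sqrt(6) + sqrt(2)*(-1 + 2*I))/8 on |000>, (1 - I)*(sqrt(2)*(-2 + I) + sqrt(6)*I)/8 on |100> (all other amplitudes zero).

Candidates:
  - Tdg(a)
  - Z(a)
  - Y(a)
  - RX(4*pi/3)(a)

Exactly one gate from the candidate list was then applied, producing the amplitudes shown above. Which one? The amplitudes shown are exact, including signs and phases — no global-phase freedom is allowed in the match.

The unique candidate consistent with the amplitudes is RX(4*pi/3)(a).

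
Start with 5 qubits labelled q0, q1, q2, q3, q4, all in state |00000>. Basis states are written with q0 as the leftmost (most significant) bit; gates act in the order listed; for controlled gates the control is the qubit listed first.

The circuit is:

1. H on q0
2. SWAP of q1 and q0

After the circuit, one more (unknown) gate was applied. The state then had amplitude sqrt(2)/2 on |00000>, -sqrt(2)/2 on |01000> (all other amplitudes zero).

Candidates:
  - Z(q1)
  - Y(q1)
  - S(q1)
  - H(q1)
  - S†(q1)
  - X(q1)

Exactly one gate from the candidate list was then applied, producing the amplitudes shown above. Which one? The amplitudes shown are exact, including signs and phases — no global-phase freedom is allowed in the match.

It was Z(q1) that produced the state shown.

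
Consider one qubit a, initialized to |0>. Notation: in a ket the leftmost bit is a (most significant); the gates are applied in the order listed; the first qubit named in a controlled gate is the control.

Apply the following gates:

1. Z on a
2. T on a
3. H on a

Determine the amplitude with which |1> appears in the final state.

The final state's coefficient on |1> equals sqrt(2)/2.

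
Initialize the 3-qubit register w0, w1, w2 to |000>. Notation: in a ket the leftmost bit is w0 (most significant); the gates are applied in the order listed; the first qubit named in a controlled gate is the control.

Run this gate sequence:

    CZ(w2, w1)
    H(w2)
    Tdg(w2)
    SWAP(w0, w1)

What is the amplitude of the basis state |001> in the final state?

|001> carries amplitude -sqrt(2)*exp(3*I*pi/4)/2 in the final state.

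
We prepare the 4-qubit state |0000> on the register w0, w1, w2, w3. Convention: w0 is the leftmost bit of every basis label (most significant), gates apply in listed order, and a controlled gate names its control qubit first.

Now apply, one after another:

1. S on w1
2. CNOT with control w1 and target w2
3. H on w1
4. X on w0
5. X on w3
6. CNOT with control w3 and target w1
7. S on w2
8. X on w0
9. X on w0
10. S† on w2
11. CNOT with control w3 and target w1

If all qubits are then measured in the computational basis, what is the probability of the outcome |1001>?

Outcome |1001> occurs with probability 1/2. Key observation: the block from step 6 through step 11 cancels to the identity and can be dropped.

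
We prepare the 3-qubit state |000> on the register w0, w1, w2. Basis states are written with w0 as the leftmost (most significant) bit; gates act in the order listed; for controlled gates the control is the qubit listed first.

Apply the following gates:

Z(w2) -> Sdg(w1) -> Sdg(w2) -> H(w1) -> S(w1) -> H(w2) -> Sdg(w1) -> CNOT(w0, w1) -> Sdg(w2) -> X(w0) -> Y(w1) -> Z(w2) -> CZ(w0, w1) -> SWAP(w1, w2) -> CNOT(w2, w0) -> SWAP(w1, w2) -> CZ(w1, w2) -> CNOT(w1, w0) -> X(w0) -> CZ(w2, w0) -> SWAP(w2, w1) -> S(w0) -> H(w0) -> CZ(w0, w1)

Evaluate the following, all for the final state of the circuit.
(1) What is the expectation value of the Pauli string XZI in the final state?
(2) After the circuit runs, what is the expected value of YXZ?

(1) In the final state, XZI has expectation 1.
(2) The observable YXZ averages to -1.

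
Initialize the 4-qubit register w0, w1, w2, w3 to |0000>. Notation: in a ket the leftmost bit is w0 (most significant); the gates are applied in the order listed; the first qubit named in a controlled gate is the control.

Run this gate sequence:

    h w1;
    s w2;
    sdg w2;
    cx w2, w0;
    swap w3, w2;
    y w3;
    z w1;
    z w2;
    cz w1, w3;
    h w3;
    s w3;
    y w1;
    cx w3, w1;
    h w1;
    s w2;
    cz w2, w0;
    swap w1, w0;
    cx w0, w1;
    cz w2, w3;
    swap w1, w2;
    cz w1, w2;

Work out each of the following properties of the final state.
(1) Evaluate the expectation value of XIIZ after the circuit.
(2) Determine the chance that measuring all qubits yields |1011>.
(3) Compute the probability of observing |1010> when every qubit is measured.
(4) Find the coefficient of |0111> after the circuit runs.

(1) The observable XIIZ averages to 0.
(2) Outcome |1011> occurs with probability 1/2.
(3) A full measurement returns |1010> with probability 1/2.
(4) The amplitude on |0111> is 0.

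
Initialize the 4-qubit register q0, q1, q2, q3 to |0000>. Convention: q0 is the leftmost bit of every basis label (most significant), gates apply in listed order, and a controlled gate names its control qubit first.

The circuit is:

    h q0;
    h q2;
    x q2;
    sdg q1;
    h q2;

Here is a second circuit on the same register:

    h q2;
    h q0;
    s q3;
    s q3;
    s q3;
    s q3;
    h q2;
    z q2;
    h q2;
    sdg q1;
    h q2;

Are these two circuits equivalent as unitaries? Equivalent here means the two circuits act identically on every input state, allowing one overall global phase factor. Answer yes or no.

Yes — the two circuits implement the same unitary up to a global phase.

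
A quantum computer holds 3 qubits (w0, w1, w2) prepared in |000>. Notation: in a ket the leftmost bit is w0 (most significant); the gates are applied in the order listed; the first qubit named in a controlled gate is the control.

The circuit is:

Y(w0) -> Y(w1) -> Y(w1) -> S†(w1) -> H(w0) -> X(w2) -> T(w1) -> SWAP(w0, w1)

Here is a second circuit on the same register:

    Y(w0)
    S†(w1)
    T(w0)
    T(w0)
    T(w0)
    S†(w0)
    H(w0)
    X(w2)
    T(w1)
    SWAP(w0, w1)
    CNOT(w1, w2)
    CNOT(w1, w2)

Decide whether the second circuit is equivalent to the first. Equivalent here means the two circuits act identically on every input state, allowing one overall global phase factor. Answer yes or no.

No: there is an input state on which the two circuits produce genuinely different outputs (not merely differing by a phase).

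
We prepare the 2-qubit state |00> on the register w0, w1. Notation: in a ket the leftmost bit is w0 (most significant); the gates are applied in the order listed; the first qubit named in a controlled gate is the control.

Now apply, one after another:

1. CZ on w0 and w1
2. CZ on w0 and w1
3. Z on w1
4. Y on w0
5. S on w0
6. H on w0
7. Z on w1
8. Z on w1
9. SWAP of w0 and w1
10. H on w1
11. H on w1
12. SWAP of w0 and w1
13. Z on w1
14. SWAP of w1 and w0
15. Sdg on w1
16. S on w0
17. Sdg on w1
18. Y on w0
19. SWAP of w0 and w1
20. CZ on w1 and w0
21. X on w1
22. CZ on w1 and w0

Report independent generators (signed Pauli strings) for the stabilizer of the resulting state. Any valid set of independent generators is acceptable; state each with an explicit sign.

The final state is stabilized by the group generated by -XI, +IZ; other independent generating sets are equally valid. Key observation: the block from step 8 through step 13 cancels to the identity and can be dropped.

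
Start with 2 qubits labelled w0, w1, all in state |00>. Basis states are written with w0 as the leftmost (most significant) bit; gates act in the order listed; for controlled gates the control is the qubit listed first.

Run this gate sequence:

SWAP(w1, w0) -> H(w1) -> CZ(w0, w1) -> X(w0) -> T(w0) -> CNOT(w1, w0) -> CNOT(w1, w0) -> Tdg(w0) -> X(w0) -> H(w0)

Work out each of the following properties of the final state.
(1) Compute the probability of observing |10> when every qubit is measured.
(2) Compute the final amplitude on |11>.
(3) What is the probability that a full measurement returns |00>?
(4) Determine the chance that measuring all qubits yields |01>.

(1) The probability of measuring |10> is 1/4.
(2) The final state's coefficient on |11> equals 1/2.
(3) Outcome |00> occurs with probability 1/4.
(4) A full measurement returns |01> with probability 1/4.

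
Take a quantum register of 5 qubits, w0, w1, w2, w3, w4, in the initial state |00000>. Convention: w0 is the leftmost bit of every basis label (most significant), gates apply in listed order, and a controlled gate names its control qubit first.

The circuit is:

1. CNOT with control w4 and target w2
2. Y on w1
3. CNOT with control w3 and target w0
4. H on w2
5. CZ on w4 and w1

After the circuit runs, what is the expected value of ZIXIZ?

The observable ZIXIZ averages to 1.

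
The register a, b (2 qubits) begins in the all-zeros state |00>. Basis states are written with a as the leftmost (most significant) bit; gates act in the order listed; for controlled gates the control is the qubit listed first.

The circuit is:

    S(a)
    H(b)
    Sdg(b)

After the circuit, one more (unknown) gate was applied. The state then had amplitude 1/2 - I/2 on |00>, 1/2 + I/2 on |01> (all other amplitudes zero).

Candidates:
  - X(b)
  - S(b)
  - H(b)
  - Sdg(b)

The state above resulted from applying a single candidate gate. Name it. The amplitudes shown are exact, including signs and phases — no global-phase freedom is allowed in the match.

The applied gate was H(b).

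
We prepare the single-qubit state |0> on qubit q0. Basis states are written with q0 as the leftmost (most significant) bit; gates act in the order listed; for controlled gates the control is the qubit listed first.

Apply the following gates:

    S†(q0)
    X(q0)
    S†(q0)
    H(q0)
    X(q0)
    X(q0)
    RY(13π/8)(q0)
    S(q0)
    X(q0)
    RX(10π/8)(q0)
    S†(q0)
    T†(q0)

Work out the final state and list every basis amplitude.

The resulting statevector has amplitude -sqrt(2)*sqrt(sqrt(2)/4 + 1/2)*sin(3*pi/16)/2 - sqrt(2)*sqrt(1/2 - sqrt(2)/4)*cos(3*pi/16)/2 - sqrt(2)*sqrt(1/2 - sqrt(2)/4)*sin(3*pi/16)/2 + sqrt(2)*sqrt(sqrt(2)/4 + 1/2)*cos(3*pi/16)/2 on |0>, sqrt(2)*sqrt(1/2 - sqrt(2)/4)*exp(-I*pi/4)*sin(3*pi/16)/2 - sqrt(2)*sqrt(1/2 - sqrt(2)/4)*exp(-I*pi/4)*cos(3*pi/16)/2 - sqrt(2)*sqrt(sqrt(2)/4 + 1/2)*exp(-I*pi/4)*sin(3*pi/16)/2 - sqrt(2)*sqrt(sqrt(2)/4 + 1/2)*exp(-I*pi/4)*cos(3*pi/16)/2 on |1>.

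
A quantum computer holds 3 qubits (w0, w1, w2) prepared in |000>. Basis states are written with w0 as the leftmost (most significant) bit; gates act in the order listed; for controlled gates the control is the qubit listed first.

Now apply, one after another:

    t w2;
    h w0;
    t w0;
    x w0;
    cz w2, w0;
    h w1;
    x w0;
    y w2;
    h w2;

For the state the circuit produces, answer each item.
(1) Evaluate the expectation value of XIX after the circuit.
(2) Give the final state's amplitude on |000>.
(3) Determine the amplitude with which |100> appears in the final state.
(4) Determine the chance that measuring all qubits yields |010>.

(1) The expectation value of XIX is -sqrt(2)/2.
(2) The amplitude on |000> is sqrt(2)*I/4.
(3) |100> carries amplitude sqrt(2)*exp(3*I*pi/4)/4 in the final state.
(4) Outcome |010> occurs with probability 1/8.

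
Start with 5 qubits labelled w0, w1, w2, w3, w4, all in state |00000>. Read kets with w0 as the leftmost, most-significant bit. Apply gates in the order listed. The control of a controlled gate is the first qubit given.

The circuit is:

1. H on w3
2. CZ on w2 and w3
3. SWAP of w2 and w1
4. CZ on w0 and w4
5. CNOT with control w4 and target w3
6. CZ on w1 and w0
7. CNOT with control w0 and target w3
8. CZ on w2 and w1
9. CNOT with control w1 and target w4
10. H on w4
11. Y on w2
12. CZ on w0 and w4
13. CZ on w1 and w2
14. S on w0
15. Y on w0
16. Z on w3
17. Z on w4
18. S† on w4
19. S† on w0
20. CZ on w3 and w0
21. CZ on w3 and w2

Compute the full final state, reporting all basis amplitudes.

After the circuit, the state carries amplitude I/2 on |10100>, -1/2 on |10101>, -I/2 on |10110>, 1/2 on |10111>, and 0 on every other basis state.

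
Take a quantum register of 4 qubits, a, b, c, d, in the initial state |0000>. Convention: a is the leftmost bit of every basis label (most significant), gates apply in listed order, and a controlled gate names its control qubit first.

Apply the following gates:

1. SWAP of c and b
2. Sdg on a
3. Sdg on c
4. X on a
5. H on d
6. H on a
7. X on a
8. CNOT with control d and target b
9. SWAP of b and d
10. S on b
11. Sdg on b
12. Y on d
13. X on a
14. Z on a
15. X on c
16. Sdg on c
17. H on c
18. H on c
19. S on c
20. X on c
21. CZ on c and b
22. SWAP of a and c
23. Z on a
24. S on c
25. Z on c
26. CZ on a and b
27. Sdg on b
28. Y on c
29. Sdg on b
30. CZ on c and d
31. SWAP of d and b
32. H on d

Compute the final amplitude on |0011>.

|0011> carries amplitude sqrt(2)/4 in the final state.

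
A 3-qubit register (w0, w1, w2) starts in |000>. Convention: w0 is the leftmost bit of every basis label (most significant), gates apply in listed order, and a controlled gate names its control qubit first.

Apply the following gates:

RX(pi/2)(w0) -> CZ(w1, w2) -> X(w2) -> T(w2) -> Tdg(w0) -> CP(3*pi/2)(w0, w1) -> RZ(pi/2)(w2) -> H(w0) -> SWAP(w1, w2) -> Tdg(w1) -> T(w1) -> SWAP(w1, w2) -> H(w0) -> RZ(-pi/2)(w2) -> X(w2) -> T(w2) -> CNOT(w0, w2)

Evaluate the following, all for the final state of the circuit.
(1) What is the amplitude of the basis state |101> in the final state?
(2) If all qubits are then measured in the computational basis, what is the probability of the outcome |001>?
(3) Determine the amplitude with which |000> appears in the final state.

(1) The final state's coefficient on |101> equals -sqrt(2)*I/2. Key observation: steps 7-14 multiply out to the identity, so the circuit reduces to the remaining gates.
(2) A full measurement returns |001> with probability 0.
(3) The amplitude on |000> is sqrt(2)*exp(I*pi/4)/2.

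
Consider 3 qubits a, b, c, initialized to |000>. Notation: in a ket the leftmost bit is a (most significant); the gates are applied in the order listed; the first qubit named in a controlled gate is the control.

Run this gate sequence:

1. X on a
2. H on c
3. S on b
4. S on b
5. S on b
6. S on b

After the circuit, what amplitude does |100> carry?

|100> carries amplitude sqrt(2)/2 in the final state. Key observation: gates 3-6 undo each other exactly, leaving only the rest of the circuit to track.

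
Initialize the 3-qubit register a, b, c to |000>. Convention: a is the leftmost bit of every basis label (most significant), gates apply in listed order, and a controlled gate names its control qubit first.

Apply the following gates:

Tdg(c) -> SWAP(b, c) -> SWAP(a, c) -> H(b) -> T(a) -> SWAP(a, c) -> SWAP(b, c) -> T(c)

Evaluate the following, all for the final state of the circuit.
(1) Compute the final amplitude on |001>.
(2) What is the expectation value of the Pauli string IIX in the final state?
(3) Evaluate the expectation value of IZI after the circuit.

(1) The final state's coefficient on |001> equals sqrt(2)*exp(I*pi/4)/2.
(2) The observable IIX averages to sqrt(2)/2.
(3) In the final state, IZI has expectation 1.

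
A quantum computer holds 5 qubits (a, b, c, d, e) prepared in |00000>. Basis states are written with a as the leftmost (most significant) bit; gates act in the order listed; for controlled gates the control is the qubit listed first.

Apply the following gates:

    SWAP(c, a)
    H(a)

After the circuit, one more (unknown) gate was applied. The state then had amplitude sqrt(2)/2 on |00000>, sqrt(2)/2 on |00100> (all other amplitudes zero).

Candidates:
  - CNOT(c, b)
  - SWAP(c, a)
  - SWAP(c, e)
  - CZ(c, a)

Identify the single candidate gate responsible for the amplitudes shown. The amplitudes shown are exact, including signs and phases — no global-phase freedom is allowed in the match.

It was SWAP(c, a) that produced the state shown.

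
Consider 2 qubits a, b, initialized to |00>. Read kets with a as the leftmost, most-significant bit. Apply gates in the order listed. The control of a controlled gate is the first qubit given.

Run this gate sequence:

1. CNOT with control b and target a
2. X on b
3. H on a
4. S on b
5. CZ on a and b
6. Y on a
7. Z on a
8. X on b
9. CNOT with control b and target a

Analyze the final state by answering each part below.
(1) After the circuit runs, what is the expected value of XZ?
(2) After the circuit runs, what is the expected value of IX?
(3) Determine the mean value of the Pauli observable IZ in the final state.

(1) The observable XZ averages to -1.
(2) In the final state, IX has expectation 0.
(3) The expectation value of IZ is 1.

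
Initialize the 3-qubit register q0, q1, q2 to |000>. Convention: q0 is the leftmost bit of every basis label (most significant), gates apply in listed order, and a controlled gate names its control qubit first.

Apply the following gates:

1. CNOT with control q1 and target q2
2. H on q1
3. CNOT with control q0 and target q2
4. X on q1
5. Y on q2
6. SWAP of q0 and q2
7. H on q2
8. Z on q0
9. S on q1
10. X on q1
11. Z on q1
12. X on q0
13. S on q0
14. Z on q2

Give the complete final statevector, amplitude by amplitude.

After the circuit, the state carries amplitude 1/2 on |000>, -1/2 on |001>, I/2 on |010>, -I/2 on |011>, 0 on |100>, 0 on |101>, 0 on |110>, 0 on |111>.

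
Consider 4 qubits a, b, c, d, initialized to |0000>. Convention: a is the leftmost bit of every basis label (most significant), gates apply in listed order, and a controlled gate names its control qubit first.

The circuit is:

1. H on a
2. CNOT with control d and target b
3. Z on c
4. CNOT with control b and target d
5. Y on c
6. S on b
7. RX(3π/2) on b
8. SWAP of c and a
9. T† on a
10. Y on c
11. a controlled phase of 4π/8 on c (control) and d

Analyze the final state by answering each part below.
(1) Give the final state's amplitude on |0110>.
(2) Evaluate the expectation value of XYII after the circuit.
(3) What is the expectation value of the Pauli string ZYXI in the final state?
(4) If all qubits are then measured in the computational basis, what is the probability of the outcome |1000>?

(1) The final state's coefficient on |0110> equals 0.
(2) The expectation value of XYII is 0.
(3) The observable ZYXI averages to 1.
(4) A full measurement returns |1000> with probability 1/4.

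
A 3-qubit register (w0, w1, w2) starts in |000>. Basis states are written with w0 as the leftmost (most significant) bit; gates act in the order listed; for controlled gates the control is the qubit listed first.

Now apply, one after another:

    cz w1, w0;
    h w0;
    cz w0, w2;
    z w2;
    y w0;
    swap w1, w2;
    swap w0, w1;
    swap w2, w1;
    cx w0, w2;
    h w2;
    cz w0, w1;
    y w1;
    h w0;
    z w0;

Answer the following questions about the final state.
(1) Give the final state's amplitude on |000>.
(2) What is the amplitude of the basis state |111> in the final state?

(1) The amplitude on |000> is 0.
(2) The amplitude on |111> is -sqrt(2)/2.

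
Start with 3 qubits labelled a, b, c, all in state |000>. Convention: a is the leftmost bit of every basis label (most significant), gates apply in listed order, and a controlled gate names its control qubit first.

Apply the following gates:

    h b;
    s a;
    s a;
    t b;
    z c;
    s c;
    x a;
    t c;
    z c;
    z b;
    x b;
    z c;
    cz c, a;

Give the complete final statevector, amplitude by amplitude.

The resulting statevector has amplitude -sqrt(2)*exp(I*pi/4)/2 on |100>, sqrt(2)/2 on |110>, and 0 on every other basis state.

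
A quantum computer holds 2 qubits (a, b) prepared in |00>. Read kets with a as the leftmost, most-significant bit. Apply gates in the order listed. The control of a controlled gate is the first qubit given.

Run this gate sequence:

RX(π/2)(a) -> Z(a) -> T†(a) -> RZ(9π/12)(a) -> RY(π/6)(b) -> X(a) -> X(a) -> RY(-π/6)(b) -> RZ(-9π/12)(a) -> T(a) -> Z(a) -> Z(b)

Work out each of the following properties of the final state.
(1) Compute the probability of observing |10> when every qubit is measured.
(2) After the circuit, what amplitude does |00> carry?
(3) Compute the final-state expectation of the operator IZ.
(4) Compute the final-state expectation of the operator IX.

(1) Outcome |10> occurs with probability 1/2.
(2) |00> carries amplitude sqrt(2)/2 in the final state.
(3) The expectation value of IZ is 1.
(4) In the final state, IX has expectation 0.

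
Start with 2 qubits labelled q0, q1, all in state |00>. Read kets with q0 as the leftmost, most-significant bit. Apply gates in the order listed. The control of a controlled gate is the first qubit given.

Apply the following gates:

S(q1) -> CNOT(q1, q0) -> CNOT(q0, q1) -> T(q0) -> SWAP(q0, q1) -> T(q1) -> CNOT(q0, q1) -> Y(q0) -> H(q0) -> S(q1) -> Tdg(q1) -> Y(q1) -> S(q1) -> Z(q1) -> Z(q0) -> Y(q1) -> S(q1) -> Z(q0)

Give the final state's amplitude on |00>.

The amplitude on |00> is sqrt(2)/2.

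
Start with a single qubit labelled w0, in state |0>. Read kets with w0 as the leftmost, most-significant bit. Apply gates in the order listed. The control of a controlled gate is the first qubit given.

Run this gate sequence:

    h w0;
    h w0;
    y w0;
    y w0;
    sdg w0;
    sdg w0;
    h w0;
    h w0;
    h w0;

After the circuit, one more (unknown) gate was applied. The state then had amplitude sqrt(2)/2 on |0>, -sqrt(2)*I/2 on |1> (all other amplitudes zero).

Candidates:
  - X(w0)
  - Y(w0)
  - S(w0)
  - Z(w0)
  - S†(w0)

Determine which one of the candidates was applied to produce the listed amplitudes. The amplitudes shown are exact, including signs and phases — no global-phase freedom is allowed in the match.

It was S†(w0) that produced the state shown.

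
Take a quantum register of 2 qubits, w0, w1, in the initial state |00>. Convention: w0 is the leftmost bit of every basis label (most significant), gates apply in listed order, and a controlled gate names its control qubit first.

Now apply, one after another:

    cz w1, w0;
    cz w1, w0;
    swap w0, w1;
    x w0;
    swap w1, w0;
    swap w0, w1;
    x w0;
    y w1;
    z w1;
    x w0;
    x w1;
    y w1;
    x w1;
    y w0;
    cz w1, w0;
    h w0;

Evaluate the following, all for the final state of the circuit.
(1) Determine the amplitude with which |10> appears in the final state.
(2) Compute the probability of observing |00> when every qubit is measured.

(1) The amplitude on |10> is -sqrt(2)*I/2.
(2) The probability of measuring |00> is 1/2.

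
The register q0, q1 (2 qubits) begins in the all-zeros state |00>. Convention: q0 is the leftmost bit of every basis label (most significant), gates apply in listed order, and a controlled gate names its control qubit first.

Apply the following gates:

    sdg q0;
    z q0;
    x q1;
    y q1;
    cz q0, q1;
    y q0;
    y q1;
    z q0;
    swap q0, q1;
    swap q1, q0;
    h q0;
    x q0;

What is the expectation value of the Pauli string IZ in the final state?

The expectation value of IZ is -1.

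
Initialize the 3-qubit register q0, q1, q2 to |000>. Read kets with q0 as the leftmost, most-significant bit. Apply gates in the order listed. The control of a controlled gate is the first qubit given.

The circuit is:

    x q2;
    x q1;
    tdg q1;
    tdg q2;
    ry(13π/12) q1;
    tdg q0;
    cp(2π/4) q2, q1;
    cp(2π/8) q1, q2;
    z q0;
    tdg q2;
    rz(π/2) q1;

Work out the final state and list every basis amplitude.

The final amplitudes are sqrt(2 - sqrt(2))/4 + sqrt(3*sqrt(2) + 6)/4 on |001>, (-sqrt(sqrt(2) + 2)/4 + sqrt(6 - 3*sqrt(2))/4)*exp(I*pi/4) on |011>, and 0 on every other basis state.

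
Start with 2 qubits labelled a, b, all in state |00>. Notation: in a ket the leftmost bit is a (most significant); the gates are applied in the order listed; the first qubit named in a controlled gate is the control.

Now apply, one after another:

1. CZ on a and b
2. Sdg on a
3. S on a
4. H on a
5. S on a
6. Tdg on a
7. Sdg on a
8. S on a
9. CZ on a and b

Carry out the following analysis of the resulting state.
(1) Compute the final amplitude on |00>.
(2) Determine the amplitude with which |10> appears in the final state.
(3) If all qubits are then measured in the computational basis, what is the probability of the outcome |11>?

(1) |00> carries amplitude sqrt(2)/2 in the final state.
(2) |10> carries amplitude sqrt(2)*exp(I*pi/4)/2 in the final state.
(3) A full measurement returns |11> with probability 0.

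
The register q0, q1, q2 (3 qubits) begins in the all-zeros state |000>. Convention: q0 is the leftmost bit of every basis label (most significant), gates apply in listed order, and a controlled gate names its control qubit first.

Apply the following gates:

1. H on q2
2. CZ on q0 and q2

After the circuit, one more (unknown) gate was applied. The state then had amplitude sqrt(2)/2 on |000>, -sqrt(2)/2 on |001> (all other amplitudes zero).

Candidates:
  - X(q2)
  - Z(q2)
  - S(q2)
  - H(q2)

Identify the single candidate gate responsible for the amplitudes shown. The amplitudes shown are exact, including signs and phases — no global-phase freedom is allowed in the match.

The applied gate was Z(q2).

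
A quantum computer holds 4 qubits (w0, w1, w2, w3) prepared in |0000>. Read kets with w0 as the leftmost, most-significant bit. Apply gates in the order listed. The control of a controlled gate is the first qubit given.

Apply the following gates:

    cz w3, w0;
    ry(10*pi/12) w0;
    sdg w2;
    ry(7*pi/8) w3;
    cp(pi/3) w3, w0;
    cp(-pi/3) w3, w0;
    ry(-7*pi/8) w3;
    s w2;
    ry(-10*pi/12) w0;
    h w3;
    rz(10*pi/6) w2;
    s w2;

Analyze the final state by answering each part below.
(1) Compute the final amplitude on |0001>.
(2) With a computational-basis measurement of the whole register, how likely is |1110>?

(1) The final state's coefficient on |0001> equals -sqrt(2)*exp(I*pi/6)/2. Key observation: the block from step 2 through step 9 cancels to the identity and can be dropped.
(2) The probability of measuring |1110> is 0.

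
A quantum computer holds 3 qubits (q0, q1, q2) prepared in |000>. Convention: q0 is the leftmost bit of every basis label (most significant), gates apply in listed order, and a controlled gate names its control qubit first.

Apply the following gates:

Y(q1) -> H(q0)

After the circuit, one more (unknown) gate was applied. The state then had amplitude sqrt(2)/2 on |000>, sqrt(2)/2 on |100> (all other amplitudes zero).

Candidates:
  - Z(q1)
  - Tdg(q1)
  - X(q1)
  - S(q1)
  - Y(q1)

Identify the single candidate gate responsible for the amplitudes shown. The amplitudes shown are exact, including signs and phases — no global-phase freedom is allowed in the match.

The unique candidate consistent with the amplitudes is Y(q1).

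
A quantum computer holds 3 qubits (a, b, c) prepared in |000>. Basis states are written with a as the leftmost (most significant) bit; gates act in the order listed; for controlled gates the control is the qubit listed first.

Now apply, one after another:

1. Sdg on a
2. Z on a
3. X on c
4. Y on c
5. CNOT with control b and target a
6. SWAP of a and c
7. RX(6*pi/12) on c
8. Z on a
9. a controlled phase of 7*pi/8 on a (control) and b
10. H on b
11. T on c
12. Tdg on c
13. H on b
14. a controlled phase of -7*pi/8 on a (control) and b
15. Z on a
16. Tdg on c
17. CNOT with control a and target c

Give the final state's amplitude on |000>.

The amplitude on |000> is -sqrt(2)*I/2. Key observation: gates 8-15 undo each other exactly, leaving only the rest of the circuit to track.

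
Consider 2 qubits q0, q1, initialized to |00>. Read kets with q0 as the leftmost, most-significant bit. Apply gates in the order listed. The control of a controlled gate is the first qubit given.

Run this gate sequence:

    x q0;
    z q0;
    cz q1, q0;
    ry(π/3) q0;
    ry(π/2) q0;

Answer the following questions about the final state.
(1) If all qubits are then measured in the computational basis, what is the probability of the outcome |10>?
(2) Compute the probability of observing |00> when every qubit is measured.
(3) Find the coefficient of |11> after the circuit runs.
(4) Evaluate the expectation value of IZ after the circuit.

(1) The probability of measuring |10> is 1/2 - sqrt(3)/4.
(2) A full measurement returns |00> with probability sqrt(3)/4 + 1/2.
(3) |11> carries amplitude 0 in the final state.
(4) The expectation value of IZ is 1.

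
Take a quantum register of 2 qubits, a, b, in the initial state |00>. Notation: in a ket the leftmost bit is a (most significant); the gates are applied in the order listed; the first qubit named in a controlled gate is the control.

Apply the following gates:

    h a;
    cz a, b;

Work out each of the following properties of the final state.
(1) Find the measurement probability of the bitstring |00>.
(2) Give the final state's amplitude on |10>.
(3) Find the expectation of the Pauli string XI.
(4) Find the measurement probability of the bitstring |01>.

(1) The probability of measuring |00> is 1/2.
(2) The final state's coefficient on |10> equals sqrt(2)/2.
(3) The observable XI averages to 1.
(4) Outcome |01> occurs with probability 0.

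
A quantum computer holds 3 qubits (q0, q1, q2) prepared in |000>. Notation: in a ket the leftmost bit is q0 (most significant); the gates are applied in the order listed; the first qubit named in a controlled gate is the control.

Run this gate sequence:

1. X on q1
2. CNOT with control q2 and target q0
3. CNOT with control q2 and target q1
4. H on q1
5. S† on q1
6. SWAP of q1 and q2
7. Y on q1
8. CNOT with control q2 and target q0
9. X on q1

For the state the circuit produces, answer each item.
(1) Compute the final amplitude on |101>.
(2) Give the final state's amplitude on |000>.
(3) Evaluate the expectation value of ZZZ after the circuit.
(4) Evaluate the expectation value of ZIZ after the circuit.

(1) The amplitude on |101> is -sqrt(2)/2.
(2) The final state's coefficient on |000> equals sqrt(2)*I/2.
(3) The expectation value of ZZZ is 1.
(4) The observable ZIZ averages to 1.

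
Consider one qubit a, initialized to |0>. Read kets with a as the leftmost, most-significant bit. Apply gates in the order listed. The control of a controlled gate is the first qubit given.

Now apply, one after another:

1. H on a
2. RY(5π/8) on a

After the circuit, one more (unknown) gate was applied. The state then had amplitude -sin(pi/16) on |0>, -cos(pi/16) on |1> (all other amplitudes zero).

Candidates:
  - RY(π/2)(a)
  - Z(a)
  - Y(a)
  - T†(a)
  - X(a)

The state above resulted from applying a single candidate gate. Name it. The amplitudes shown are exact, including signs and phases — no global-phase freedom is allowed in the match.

It was Z(a) that produced the state shown.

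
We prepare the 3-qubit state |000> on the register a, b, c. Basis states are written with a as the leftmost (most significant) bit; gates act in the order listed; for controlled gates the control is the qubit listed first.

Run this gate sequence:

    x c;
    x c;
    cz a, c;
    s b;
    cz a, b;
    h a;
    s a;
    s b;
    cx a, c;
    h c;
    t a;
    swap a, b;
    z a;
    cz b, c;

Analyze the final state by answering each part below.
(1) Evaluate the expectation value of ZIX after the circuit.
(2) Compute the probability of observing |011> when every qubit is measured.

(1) The observable ZIX averages to 1. Key observation: steps 1-2 multiply out to the identity, so the circuit reduces to the remaining gates.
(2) A full measurement returns |011> with probability 1/4.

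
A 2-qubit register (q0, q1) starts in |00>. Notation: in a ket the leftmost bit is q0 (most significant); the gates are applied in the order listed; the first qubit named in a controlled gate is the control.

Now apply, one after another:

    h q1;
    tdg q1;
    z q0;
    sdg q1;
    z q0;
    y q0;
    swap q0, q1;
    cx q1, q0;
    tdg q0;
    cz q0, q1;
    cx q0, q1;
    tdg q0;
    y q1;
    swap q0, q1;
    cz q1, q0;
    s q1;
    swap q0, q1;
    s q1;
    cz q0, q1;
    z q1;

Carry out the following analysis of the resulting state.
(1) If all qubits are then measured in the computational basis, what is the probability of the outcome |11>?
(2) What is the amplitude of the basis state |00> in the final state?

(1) The probability of measuring |11> is 1/2.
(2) The amplitude on |00> is -sqrt(2)*exp(I*pi/4)/2.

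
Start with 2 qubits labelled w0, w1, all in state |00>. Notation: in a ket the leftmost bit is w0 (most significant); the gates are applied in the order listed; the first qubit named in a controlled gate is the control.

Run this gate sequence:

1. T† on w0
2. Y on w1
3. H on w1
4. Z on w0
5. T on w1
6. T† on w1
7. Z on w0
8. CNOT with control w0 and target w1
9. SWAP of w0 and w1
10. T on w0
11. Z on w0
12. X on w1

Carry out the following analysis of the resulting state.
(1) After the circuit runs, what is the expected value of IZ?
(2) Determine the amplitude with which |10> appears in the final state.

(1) The observable IZ averages to -1.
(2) The amplitude on |10> is 0.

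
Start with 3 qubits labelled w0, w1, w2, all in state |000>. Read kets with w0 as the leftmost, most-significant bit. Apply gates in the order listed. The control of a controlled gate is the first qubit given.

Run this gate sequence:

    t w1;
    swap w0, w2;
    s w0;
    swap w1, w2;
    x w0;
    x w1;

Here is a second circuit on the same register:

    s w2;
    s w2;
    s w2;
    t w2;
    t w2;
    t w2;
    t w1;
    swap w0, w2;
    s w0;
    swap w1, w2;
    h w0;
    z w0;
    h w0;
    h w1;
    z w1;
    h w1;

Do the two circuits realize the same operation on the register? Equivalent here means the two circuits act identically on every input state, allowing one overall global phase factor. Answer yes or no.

No — the two circuits implement different unitaries, even allowing a global phase.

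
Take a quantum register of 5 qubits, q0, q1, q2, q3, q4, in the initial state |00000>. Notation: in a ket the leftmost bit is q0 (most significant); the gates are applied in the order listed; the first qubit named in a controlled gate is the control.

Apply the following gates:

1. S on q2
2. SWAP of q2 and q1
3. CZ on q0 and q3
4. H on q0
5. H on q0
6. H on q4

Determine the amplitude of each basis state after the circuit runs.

The final amplitudes are sqrt(2)/2 on |00000>, sqrt(2)/2 on |00001>, and 0 on every other basis state. Key observation: steps 4-5 multiply out to the identity, so the circuit reduces to the remaining gates.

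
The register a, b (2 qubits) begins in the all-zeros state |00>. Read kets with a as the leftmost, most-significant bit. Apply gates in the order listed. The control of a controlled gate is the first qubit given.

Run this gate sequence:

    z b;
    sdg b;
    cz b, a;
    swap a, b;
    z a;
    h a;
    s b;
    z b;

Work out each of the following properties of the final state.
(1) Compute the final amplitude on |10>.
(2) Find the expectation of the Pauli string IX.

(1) The final state's coefficient on |10> equals sqrt(2)/2.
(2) The observable IX averages to 0.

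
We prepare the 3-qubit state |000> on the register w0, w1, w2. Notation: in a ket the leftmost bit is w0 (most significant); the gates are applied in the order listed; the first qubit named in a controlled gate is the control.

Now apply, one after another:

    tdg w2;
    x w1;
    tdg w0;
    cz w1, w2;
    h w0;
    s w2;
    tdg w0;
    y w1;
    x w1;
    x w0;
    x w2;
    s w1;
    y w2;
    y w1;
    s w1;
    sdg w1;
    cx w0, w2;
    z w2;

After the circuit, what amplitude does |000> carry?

|000> carries amplitude sqrt(2)*exp(3*I*pi/4)/2 in the final state.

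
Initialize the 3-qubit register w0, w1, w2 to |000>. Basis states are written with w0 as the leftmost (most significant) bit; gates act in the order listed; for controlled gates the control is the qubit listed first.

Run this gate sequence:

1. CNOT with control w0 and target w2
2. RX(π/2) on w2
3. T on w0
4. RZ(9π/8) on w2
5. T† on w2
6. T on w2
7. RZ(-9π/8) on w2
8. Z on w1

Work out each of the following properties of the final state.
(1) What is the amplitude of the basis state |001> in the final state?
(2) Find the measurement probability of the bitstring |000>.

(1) |001> carries amplitude -sqrt(2)*I/2 in the final state. Key observation: gates 4-7 undo each other exactly, leaving only the rest of the circuit to track.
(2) A full measurement returns |000> with probability 1/2.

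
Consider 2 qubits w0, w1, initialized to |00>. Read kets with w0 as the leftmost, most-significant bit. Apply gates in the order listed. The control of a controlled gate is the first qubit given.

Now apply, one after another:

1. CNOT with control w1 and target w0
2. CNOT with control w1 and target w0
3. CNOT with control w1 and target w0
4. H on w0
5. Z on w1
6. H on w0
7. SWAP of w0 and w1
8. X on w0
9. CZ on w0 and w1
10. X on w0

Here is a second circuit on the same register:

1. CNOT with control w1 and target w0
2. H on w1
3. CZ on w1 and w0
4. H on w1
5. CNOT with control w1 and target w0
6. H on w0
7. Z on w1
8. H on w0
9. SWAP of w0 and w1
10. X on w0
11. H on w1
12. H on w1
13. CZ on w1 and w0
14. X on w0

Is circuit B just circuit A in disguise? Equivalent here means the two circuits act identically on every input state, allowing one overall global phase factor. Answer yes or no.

No, they are not equivalent — no single phase factor reconciles the two unitaries.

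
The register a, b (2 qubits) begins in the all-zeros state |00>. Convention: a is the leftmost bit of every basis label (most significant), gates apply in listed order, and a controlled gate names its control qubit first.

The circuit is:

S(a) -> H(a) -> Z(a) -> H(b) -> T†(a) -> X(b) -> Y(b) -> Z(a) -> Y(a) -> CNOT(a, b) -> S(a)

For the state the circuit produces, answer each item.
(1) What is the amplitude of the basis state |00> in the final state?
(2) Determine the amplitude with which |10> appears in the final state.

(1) The final state's coefficient on |00> equals exp(3*I*pi/4)/2.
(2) |10> carries amplitude -I/2 in the final state.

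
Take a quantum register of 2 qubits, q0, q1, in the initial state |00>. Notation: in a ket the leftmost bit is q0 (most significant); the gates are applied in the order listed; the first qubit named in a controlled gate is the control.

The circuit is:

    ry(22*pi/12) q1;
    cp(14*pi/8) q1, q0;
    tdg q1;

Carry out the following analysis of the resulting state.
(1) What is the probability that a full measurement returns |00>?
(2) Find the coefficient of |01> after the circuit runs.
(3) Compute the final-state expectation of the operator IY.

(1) A full measurement returns |00> with probability sqrt(3)/4 + 1/2.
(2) The final state's coefficient on |01> equals (-sqrt(6) + sqrt(2))*exp(3*I*pi/4)/4.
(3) The expectation value of IY is sqrt(2)/4.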